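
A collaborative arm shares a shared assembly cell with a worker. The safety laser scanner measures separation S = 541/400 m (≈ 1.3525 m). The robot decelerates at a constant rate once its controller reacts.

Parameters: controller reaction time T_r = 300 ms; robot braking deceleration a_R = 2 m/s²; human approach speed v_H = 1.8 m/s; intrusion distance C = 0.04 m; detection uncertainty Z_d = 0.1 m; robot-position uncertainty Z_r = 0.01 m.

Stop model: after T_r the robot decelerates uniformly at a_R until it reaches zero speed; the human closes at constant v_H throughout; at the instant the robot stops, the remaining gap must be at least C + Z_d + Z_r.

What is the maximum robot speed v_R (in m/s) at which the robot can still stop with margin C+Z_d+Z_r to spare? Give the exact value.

collect terms ⇒ (1/4)·v_R² + (6/5)·v_R + (-53/80) = 0
  disc = (6/5)² − 4·(1/4)·(-53/80) = 841/400 ; √disc = 29/20
  v_R = (−(6/5) + 29/20) / (2·(1/4)) = 1/2 m/s
check:
T_s = v_R/a_R = (1/2)/2 = 0.2500 s
robot in T_r: 0.5000·0.3000 = 0.1500 m
braking distance = 0.5000²/(2·2.0000) = 0.0625 m
person approaches 1.8000·(0.3000+0.2500) = 0.9900 m
residual clearance needed = 0.0400+0.1000+0.0100 = 0.1500 m
sum ≈ 0.1500+0.0625+0.9900+0.1500 ≈ 1.3525 m = S ✓

v_R_max = 1/2 m/s = 0.5000 m/s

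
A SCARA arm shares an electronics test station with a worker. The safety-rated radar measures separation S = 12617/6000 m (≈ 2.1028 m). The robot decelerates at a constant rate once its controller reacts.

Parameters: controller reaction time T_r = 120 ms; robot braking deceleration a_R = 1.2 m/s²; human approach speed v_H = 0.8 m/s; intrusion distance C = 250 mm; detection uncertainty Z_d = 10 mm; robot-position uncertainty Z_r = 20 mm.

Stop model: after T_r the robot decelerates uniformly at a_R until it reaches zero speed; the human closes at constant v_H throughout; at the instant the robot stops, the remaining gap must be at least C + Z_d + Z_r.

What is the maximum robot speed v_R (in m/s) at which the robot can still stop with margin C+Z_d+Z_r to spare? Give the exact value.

at the boundary: (5/12)·v² + (59/75)·v + (-10361/6000) = 0
  disc = (59/75)² − 4·(5/12)·(-10361/6000) = 34969/10000 ; √disc = 187/100
  v_R = (−(59/75) + 187/100) / (2·(5/12)) = 13/10 m/s
check:
braking lasts T_s = (13/10)/(6/5) = 1.0833 s
reaction-phase robot travel = 1.3000·0.1200 = 0.1560 m
robot covers 1.3000·1.0833 − ½·1.2000·1.0833² = 0.7042 m while stopping
human closes 0.8000·1.2033 = 0.9627 m
residual clearance needed = 0.2500+0.0100+0.0200 = 0.2800 m
sum ≈ 0.1560+0.7042+0.9627+0.2800 ≈ 2.1028 m = S ✓

v_R_max = 13/10 m/s = 1.3000 m/s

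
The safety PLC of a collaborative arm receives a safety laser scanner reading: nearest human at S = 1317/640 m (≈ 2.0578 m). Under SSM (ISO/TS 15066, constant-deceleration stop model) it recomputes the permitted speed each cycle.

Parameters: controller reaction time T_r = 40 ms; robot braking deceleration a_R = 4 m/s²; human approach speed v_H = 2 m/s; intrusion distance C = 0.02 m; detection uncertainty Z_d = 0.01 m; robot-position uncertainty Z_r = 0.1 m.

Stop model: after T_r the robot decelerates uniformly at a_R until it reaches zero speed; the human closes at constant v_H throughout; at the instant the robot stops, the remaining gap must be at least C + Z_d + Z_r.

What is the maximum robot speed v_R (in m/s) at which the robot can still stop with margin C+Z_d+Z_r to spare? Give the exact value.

quadratic (1/8)·v² + (27/50)·v + (-5913/3200) = 0
  disc = (27/50)² − 4·(1/8)·(-5913/3200) = 194481/160000 ; √disc = 441/400
  v_R = (−(27/50) + 441/400) / (2·(1/8)) = 9/4 m/s
check:
stop time T_s = (9/4)/4 = 0.5625 s
robot covers v_R·T_r = 2.2500·0.0400 = 0.0900 m before braking
robot covers 2.2500·0.5625 − ½·4.0000·0.5625² = 0.6328 m while stopping
human over T_r+T_s: 2.0000·(0.0400+0.5625) = 1.2050 m
margins: 0.0200+0.0100+0.1000 = 0.1300 m
sum ≈ 0.0900+0.6328+1.2050+0.1300 ≈ 2.0578 m = S ✓

v_R_max = 9/4 m/s = 2.2500 m/s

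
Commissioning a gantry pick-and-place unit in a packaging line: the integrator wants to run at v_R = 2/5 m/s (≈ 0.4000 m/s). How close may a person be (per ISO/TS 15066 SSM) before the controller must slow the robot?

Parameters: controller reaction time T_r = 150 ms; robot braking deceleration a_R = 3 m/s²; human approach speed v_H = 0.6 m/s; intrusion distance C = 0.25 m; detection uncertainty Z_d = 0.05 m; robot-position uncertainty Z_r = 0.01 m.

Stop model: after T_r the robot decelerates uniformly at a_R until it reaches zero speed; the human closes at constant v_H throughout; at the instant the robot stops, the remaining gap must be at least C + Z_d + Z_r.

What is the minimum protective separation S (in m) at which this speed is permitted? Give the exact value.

T_s = v_R/a_R = (2/5)/3 = 0.1333 s
robot covers v_R·T_r = 0.4000·0.1500 = 0.0600 m before braking
robot covers 0.4000·0.1333 − ½·3.0000·0.1333² = 0.0267 m while stopping
person approaches 0.6000·(0.1500+0.1333) = 0.1700 m
residual clearance needed = 0.2500+0.0500+0.0100 = 0.3100 m
S_min ≈ 0.0600+0.0267+0.1700+0.3100  ⇒  S_min = 17/30 m

S_min = 17/30 m = 0.5667 m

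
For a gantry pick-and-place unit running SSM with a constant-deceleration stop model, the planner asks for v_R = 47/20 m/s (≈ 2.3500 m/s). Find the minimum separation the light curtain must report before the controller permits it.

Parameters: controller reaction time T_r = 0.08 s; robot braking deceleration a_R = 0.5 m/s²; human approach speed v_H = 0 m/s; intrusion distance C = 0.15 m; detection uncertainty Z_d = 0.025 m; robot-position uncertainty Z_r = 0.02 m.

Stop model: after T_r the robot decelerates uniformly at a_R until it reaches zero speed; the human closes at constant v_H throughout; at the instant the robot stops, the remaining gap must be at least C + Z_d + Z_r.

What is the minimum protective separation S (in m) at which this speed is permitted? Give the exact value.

S_min = 11811/2000 m = 5.9055 m

stop time T_s = (47/20)/(1/2) = 4.7000 s
robot covers v_R·T_r = 2.3500·0.0800 = 0.1880 m before braking
robot covers 2.3500·4.7000 − ½·0.5000·4.7000² = 5.5225 m while stopping
human closes 0.0000·4.7800 = 0.0000 m
C+Z_d+Z_r = 0.1500+0.0250+0.0200 = 0.1950 m
S_min ≈ 0.1880+5.5225+0.0000+0.1950  ⇒  S_min = 11811/2000 m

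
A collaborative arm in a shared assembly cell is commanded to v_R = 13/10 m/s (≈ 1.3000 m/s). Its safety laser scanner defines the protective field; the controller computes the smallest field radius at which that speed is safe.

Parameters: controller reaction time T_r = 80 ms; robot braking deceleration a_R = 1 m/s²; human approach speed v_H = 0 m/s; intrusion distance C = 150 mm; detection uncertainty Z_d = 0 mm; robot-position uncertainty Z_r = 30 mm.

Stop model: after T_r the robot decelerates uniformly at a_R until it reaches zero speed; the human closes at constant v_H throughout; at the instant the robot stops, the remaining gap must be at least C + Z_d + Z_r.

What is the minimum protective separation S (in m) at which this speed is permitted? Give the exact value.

braking lasts T_s = (13/10)/1 = 1.3000 s
robot covers v_R·T_r = 1.3000·0.0800 = 0.1040 m before braking
robot under decel: 1.3000²/(2·1.0000) = 0.8450 m
human over T_r+T_s: 0.0000·(0.0800+1.3000) = 0.0000 m
residual clearance needed = 0.1500+0.0000+0.0300 = 0.1800 m
S_min ≈ 0.1040+0.8450+0.0000+0.1800  ⇒  S_min = 1129/1000 m

S_min = 1129/1000 m = 1.1290 m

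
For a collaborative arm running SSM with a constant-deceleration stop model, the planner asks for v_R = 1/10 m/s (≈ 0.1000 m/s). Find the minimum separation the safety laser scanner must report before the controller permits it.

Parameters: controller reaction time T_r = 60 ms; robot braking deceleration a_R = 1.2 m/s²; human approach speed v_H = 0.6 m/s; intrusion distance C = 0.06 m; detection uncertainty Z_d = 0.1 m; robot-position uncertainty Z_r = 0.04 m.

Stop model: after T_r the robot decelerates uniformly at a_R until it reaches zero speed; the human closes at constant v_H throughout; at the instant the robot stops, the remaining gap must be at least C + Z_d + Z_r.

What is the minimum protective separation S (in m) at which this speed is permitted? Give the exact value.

S_min = 1777/6000 m = 0.2962 m

stop time T_s = (1/10)/(6/5) = 0.0833 s
robot covers v_R·T_r = 0.1000·0.0600 = 0.0060 m before braking
robot covers 0.1000·0.0833 − ½·1.2000·0.0833² = 0.0042 m while stopping
human closes 0.6000·0.1433 = 0.0860 m
C+Z_d+Z_r = 0.0600+0.1000+0.0400 = 0.2000 m
S_min ≈ 0.0060+0.0042+0.0860+0.2000  ⇒  S_min = 1777/6000 m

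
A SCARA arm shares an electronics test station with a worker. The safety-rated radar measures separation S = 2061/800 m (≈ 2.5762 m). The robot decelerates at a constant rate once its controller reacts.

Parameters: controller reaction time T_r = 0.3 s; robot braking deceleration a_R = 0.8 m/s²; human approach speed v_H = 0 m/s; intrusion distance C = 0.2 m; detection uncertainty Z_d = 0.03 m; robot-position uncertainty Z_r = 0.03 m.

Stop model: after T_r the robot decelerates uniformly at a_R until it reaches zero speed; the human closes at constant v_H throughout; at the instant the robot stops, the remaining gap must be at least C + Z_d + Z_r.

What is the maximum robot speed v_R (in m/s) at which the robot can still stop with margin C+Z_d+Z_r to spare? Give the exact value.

quadratic (5/8)·v² + (3/10)·v + (-1853/800) = 0
  disc = (3/10)² − 4·(5/8)·(-1853/800) = 9409/1600 ; √disc = 97/40
  v_R = (−(3/10) + 97/40) / (2·(5/8)) = 17/10 m/s
check:
T_s = v_R/a_R = (17/10)/(4/5) = 2.1250 s
robot covers v_R·T_r = 1.7000·0.3000 = 0.5100 m before braking
robot under decel: 1.7000²/(2·0.8000) = 1.8062 m
human closes 0.0000·2.4250 = 0.0000 m
margins: 0.2000+0.0300+0.0300 = 0.2600 m
sum ≈ 0.5100+1.8062+0.0000+0.2600 ≈ 2.5762 m = S ✓

v_R_max = 17/10 m/s = 1.7000 m/s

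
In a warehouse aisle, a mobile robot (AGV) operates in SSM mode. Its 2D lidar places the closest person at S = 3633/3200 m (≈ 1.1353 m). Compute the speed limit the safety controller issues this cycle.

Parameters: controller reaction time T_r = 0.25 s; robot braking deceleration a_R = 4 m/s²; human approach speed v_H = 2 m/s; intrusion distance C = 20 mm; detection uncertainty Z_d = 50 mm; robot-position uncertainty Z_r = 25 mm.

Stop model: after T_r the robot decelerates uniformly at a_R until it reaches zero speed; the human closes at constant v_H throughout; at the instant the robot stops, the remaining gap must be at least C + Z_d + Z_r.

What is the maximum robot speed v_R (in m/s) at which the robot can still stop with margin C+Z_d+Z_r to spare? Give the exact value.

collect terms ⇒ (1/8)·v_R² + (3/4)·v_R + (-1729/3200) = 0
  disc = (3/4)² − 4·(1/8)·(-1729/3200) = 5329/6400 ; √disc = 73/80
  v_R = (−(3/4) + 73/80) / (2·(1/8)) = 13/20 m/s
check:
stop time T_s = (13/20)/4 = 0.1625 s
robot covers v_R·T_r = 0.6500·0.2500 = 0.1625 m before braking
robot under decel: 0.6500²/(2·4.0000) = 0.0528 m
human over T_r+T_s: 2.0000·(0.2500+0.1625) = 0.8250 m
margins: 0.0200+0.0500+0.0250 = 0.0950 m
sum ≈ 0.1625+0.0528+0.8250+0.0950 ≈ 1.1353 m = S ✓

v_R_max = 13/20 m/s = 0.6500 m/s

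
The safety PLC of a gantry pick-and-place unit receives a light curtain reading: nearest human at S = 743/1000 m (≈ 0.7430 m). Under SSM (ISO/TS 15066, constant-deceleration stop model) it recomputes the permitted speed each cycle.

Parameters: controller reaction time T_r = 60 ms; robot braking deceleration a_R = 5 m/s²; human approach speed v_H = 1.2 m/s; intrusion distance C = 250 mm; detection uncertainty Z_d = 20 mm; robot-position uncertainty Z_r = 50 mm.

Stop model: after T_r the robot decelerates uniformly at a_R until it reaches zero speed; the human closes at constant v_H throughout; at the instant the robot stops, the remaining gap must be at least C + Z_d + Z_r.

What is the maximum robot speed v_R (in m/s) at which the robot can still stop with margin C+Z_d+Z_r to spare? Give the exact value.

collect terms ⇒ (1/10)·v_R² + (3/10)·v_R + (-351/1000) = 0
  disc = (3/10)² − 4·(1/10)·(-351/1000) = 144/625 ; √disc = 12/25
  v_R = (−(3/10) + 12/25) / (2·(1/10)) = 9/10 m/s
check:
stop time T_s = (9/10)/5 = 0.1800 s
robot covers v_R·T_r = 0.9000·0.0600 = 0.0540 m before braking
braking distance = 0.9000²/(2·5.0000) = 0.0810 m
human over T_r+T_s: 1.2000·(0.0600+0.1800) = 0.2880 m
residual clearance needed = 0.2500+0.0200+0.0500 = 0.3200 m
sum ≈ 0.0540+0.0810+0.2880+0.3200 ≈ 0.7430 m = S ✓

v_R_max = 9/10 m/s = 0.9000 m/s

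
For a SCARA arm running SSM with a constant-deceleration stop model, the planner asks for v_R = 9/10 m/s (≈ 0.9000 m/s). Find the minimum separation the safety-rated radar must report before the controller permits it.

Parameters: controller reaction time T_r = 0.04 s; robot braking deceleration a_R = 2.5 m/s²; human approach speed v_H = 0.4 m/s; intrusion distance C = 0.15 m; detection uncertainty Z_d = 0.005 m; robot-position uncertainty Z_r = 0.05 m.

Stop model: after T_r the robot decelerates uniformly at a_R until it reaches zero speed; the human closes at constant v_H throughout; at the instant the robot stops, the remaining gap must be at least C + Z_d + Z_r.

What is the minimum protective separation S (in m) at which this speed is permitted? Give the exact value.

S_min = 563/1000 m = 0.5630 m

braking lasts T_s = (9/10)/(5/2) = 0.3600 s
robot covers v_R·T_r = 0.9000·0.0400 = 0.0360 m before braking
braking distance = 0.9000²/(2·2.5000) = 0.1620 m
human closes 0.4000·0.4000 = 0.1600 m
C+Z_d+Z_r = 0.1500+0.0050+0.0500 = 0.2050 m
S_min ≈ 0.0360+0.1620+0.1600+0.2050  ⇒  S_min = 563/1000 m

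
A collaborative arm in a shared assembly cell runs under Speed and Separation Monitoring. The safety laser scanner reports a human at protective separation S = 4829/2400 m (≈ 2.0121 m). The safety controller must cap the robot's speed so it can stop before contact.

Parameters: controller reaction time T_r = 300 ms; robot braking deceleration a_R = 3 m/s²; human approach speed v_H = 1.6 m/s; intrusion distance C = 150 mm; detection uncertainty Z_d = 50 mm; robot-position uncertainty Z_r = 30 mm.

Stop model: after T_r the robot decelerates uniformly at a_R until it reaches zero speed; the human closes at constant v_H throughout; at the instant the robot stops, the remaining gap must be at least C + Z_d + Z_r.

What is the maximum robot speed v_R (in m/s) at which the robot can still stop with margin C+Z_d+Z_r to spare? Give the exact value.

v_R_max = 5/4 m/s = 1.2500 m/s

quadratic (1/6)·v² + (5/6)·v + (-125/96) = 0
  disc = (5/6)² − 4·(1/6)·(-125/96) = 25/16 ; √disc = 5/4
  v_R = (−(5/6) + 5/4) / (2·(1/6)) = 5/4 m/s
check:
braking lasts T_s = (5/4)/3 = 0.4167 s
reaction-phase robot travel = 1.2500·0.3000 = 0.3750 m
robot under decel: 1.2500²/(2·3.0000) = 0.2604 m
human over T_r+T_s: 1.6000·(0.3000+0.4167) = 1.1467 m
C+Z_d+Z_r = 0.1500+0.0500+0.0300 = 0.2300 m
sum ≈ 0.3750+0.2604+1.1467+0.2300 ≈ 2.0121 m = S ✓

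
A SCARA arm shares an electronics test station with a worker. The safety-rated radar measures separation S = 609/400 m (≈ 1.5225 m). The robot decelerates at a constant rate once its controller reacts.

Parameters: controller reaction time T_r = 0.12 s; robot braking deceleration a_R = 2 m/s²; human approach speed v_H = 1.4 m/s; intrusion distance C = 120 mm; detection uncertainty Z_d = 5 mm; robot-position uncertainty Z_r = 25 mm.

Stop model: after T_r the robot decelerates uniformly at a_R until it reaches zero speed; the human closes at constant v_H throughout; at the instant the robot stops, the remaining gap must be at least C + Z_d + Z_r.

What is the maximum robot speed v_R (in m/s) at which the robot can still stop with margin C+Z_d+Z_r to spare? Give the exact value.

v_R_max = 11/10 m/s = 1.1000 m/s

quadratic (1/4)·v² + (41/50)·v + (-2409/2000) = 0
  disc = (41/50)² − 4·(1/4)·(-2409/2000) = 18769/10000 ; √disc = 137/100
  v_R = (−(41/50) + 137/100) / (2·(1/4)) = 11/10 m/s
check:
stop time T_s = (11/10)/2 = 0.5500 s
robot covers v_R·T_r = 1.1000·0.1200 = 0.1320 m before braking
robot covers 1.1000·0.5500 − ½·2.0000·0.5500² = 0.3025 m while stopping
human closes 1.4000·0.6700 = 0.9380 m
margins: 0.1200+0.0050+0.0250 = 0.1500 m
sum ≈ 0.1320+0.3025+0.9380+0.1500 ≈ 1.5225 m = S ✓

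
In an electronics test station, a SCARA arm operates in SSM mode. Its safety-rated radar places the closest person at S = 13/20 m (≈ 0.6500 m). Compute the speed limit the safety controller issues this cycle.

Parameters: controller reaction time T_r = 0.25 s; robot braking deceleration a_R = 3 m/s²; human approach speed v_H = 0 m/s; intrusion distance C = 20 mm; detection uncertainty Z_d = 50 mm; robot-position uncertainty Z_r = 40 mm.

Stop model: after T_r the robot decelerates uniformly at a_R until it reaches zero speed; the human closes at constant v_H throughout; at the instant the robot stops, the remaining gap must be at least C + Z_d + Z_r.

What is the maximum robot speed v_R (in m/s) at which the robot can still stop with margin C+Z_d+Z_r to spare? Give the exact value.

at the boundary: (1/6)·v² + (1/4)·v + (-27/50) = 0
  disc = (1/4)² − 4·(1/6)·(-27/50) = 169/400 ; √disc = 13/20
  v_R = (−(1/4) + 13/20) / (2·(1/6)) = 6/5 m/s
check:
T_s = v_R/a_R = (6/5)/3 = 0.4000 s
robot in T_r: 1.2000·0.2500 = 0.3000 m
braking distance = 1.2000²/(2·3.0000) = 0.2400 m
person approaches 0.0000·(0.2500+0.4000) = 0.0000 m
residual clearance needed = 0.0200+0.0500+0.0400 = 0.1100 m
sum ≈ 0.3000+0.2400+0.0000+0.1100 ≈ 0.6500 m = S ✓

v_R_max = 6/5 m/s = 1.2000 m/s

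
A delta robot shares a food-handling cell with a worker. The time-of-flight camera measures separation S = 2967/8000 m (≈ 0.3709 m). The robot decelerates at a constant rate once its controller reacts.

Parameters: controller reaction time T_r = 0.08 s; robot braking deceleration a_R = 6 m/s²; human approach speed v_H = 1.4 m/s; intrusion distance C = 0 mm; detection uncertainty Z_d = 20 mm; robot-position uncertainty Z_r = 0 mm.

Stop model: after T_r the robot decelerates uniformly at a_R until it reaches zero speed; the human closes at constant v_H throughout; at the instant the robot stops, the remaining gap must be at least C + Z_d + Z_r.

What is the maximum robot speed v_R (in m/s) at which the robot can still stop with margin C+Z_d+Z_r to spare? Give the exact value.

at the boundary: (1/12)·v² + (47/150)·v + (-1911/8000) = 0
  disc = (47/150)² − 4·(1/12)·(-1911/8000) = 64009/360000 ; √disc = 253/600
  v_R = (−(47/150) + 253/600) / (2·(1/12)) = 13/20 m/s
check:
T_s = v_R/a_R = (13/20)/6 = 0.1083 s
robot covers v_R·T_r = 0.6500·0.0800 = 0.0520 m before braking
robot covers 0.6500·0.1083 − ½·6.0000·0.1083² = 0.0352 m while stopping
person approaches 1.4000·(0.0800+0.1083) = 0.2637 m
C+Z_d+Z_r = 0.0000+0.0200+0.0000 = 0.0200 m
sum ≈ 0.0520+0.0352+0.2637+0.0200 ≈ 0.3709 m = S ✓

v_R_max = 13/20 m/s = 0.6500 m/s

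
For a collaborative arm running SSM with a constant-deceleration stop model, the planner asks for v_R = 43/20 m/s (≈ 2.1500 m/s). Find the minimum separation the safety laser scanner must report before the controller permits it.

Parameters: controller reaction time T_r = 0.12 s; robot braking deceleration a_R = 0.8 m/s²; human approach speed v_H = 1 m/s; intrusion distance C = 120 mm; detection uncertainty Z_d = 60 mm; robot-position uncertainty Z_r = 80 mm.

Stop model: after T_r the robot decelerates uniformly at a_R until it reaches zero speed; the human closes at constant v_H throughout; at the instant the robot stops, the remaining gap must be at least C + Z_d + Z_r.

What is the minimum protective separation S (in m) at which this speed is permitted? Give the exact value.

S_min = 99433/16000 m = 6.2146 m

T_s = v_R/a_R = (43/20)/(4/5) = 2.6875 s
robot in T_r: 2.1500·0.1200 = 0.2580 m
robot under decel: 2.1500²/(2·0.8000) = 2.8891 m
human closes 1.0000·2.8075 = 2.8075 m
residual clearance needed = 0.1200+0.0600+0.0800 = 0.2600 m
S_min ≈ 0.2580+2.8891+2.8075+0.2600  ⇒  S_min = 99433/16000 m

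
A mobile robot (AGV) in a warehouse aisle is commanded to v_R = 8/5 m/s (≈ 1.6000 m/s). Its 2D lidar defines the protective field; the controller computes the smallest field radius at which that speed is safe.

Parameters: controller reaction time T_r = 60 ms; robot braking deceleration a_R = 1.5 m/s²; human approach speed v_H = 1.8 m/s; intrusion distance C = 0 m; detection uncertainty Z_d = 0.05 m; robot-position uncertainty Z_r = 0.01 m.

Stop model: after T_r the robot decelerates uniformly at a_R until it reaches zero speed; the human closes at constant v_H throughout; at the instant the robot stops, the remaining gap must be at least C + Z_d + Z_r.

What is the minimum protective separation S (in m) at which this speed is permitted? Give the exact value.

S_min = 1139/375 m = 3.0373 m

T_s = v_R/a_R = (8/5)/(3/2) = 1.0667 s
robot in T_r: 1.6000·0.0600 = 0.0960 m
braking distance = 1.6000²/(2·1.5000) = 0.8533 m
human over T_r+T_s: 1.8000·(0.0600+1.0667) = 2.0280 m
residual clearance needed = 0.0000+0.0500+0.0100 = 0.0600 m
S_min ≈ 0.0960+0.8533+2.0280+0.0600  ⇒  S_min = 1139/375 m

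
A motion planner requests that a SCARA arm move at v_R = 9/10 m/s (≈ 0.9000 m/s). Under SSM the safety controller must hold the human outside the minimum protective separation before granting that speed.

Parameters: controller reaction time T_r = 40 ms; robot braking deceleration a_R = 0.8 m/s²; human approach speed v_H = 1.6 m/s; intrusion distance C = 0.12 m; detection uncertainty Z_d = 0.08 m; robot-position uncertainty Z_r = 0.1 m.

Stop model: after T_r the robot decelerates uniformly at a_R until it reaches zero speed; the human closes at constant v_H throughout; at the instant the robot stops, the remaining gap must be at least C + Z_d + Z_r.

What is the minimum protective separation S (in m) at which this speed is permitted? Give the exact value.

S_min = 433/160 m = 2.7062 m

T_s = v_R/a_R = (9/10)/(4/5) = 1.1250 s
reaction-phase robot travel = 0.9000·0.0400 = 0.0360 m
braking distance = 0.9000²/(2·0.8000) = 0.5062 m
human closes 1.6000·1.1650 = 1.8640 m
residual clearance needed = 0.1200+0.0800+0.1000 = 0.3000 m
S_min ≈ 0.0360+0.5062+1.8640+0.3000  ⇒  S_min = 433/160 m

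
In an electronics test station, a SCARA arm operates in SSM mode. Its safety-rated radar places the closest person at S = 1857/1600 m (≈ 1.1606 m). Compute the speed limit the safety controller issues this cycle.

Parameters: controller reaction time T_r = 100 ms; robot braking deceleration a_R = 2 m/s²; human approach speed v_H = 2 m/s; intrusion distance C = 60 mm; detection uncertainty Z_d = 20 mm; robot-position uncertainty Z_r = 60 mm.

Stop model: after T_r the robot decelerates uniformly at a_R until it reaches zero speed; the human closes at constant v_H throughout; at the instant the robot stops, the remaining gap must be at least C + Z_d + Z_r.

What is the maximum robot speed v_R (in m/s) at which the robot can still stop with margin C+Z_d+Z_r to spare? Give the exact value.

quadratic (1/4)·v² + (11/10)·v + (-1313/1600) = 0
  disc = (11/10)² − 4·(1/4)·(-1313/1600) = 3249/1600 ; √disc = 57/40
  v_R = (−(11/10) + 57/40) / (2·(1/4)) = 13/20 m/s
check:
stop time T_s = (13/20)/2 = 0.3250 s
robot covers v_R·T_r = 0.6500·0.1000 = 0.0650 m before braking
robot under decel: 0.6500²/(2·2.0000) = 0.1056 m
human over T_r+T_s: 2.0000·(0.1000+0.3250) = 0.8500 m
margins: 0.0600+0.0200+0.0600 = 0.1400 m
sum ≈ 0.0650+0.1056+0.8500+0.1400 ≈ 1.1606 m = S ✓

v_R_max = 13/20 m/s = 0.6500 m/s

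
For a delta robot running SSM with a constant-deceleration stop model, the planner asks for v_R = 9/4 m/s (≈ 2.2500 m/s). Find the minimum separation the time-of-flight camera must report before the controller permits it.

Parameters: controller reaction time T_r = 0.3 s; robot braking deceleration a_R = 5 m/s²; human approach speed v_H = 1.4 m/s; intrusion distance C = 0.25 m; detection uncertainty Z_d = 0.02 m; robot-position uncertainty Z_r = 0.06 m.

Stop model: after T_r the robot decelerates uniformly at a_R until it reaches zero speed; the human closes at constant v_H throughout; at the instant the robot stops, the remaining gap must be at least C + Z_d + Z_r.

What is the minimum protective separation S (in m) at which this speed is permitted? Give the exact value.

S_min = 2049/800 m = 2.5612 m

braking lasts T_s = (9/4)/5 = 0.4500 s
robot in T_r: 2.2500·0.3000 = 0.6750 m
robot under decel: 2.2500²/(2·5.0000) = 0.5062 m
human over T_r+T_s: 1.4000·(0.3000+0.4500) = 1.0500 m
residual clearance needed = 0.2500+0.0200+0.0600 = 0.3300 m
S_min ≈ 0.6750+0.5062+1.0500+0.3300  ⇒  S_min = 2049/800 m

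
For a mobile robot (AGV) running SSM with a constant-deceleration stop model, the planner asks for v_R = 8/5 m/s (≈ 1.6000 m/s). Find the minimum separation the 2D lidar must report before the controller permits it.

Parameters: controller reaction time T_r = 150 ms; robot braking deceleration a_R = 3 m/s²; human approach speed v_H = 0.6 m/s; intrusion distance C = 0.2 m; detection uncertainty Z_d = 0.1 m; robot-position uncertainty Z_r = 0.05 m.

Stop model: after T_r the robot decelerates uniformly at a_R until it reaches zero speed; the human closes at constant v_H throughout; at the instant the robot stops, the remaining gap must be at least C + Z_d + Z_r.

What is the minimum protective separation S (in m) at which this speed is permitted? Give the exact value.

S_min = 107/75 m = 1.4267 m

stop time T_s = (8/5)/3 = 0.5333 s
robot covers v_R·T_r = 1.6000·0.1500 = 0.2400 m before braking
braking distance = 1.6000²/(2·3.0000) = 0.4267 m
human closes 0.6000·0.6833 = 0.4100 m
C+Z_d+Z_r = 0.2000+0.1000+0.0500 = 0.3500 m
S_min ≈ 0.2400+0.4267+0.4100+0.3500  ⇒  S_min = 107/75 m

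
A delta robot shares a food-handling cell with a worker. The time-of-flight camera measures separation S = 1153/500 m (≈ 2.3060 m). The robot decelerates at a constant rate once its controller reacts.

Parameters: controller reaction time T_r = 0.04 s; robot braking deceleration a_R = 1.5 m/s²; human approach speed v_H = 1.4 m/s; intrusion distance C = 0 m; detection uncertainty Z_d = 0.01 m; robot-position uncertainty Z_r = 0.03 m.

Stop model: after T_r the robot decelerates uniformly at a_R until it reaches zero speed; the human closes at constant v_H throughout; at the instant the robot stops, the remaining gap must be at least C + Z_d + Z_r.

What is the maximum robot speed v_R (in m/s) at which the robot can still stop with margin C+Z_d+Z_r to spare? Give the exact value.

v_R_max = 3/2 m/s = 1.5000 m/s

collect terms ⇒ (1/3)·v_R² + (73/75)·v_R + (-221/100) = 0
  disc = (73/75)² − 4·(1/3)·(-221/100) = 21904/5625 ; √disc = 148/75
  v_R = (−(73/75) + 148/75) / (2·(1/3)) = 3/2 m/s
check:
braking lasts T_s = (3/2)/(3/2) = 1.0000 s
reaction-phase robot travel = 1.5000·0.0400 = 0.0600 m
braking distance = 1.5000²/(2·1.5000) = 0.7500 m
human over T_r+T_s: 1.4000·(0.0400+1.0000) = 1.4560 m
margins: 0.0000+0.0100+0.0300 = 0.0400 m
sum ≈ 0.0600+0.7500+1.4560+0.0400 ≈ 2.3060 m = S ✓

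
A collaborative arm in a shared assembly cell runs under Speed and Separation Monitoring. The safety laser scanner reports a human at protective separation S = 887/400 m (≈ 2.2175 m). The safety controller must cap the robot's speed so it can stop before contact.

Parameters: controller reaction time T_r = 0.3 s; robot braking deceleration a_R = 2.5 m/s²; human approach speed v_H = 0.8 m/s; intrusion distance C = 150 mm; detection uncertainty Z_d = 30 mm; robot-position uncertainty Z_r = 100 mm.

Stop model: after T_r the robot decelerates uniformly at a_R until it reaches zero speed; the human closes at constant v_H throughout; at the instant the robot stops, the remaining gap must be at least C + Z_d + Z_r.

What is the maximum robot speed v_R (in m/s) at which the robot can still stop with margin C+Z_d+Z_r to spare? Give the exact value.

v_R_max = 7/4 m/s = 1.7500 m/s

collect terms ⇒ (1/5)·v_R² + (31/50)·v_R + (-679/400) = 0
  disc = (31/50)² − 4·(1/5)·(-679/400) = 1089/625 ; √disc = 33/25
  v_R = (−(31/50) + 33/25) / (2·(1/5)) = 7/4 m/s
check:
stop time T_s = (7/4)/(5/2) = 0.7000 s
reaction-phase robot travel = 1.7500·0.3000 = 0.5250 m
robot under decel: 1.7500²/(2·2.5000) = 0.6125 m
person approaches 0.8000·(0.3000+0.7000) = 0.8000 m
residual clearance needed = 0.1500+0.0300+0.1000 = 0.2800 m
sum ≈ 0.5250+0.6125+0.8000+0.2800 ≈ 2.2175 m = S ✓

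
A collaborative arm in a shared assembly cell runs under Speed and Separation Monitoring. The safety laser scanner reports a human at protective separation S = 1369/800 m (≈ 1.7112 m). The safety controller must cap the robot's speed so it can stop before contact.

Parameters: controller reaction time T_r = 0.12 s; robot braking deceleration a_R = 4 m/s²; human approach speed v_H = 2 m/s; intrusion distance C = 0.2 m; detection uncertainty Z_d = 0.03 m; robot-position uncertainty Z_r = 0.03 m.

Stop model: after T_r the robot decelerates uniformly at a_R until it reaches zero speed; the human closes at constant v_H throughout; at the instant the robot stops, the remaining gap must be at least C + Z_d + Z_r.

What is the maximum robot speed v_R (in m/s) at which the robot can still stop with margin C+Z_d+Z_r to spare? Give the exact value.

v_R_max = 3/2 m/s = 1.5000 m/s

quadratic (1/8)·v² + (31/50)·v + (-969/800) = 0
  disc = (31/50)² − 4·(1/8)·(-969/800) = 39601/40000 ; √disc = 199/200
  v_R = (−(31/50) + 199/200) / (2·(1/8)) = 3/2 m/s
check:
braking lasts T_s = (3/2)/4 = 0.3750 s
robot covers v_R·T_r = 1.5000·0.1200 = 0.1800 m before braking
robot under decel: 1.5000²/(2·4.0000) = 0.2812 m
person approaches 2.0000·(0.1200+0.3750) = 0.9900 m
C+Z_d+Z_r = 0.2000+0.0300+0.0300 = 0.2600 m
sum ≈ 0.1800+0.2812+0.9900+0.2600 ≈ 1.7112 m = S ✓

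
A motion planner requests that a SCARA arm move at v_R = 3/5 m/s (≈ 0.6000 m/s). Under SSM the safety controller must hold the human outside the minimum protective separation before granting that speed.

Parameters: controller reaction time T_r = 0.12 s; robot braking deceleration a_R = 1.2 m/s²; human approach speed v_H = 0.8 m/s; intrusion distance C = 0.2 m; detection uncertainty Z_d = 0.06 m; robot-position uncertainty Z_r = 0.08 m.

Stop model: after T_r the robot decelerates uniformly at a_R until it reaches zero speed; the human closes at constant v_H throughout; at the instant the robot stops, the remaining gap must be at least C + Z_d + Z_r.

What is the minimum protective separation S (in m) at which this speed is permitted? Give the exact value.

T_s = v_R/a_R = (3/5)/(6/5) = 0.5000 s
robot in T_r: 0.6000·0.1200 = 0.0720 m
robot under decel: 0.6000²/(2·1.2000) = 0.1500 m
human closes 0.8000·0.6200 = 0.4960 m
margins: 0.2000+0.0600+0.0800 = 0.3400 m
S_min ≈ 0.0720+0.1500+0.4960+0.3400  ⇒  S_min = 529/500 m

S_min = 529/500 m = 1.0580 m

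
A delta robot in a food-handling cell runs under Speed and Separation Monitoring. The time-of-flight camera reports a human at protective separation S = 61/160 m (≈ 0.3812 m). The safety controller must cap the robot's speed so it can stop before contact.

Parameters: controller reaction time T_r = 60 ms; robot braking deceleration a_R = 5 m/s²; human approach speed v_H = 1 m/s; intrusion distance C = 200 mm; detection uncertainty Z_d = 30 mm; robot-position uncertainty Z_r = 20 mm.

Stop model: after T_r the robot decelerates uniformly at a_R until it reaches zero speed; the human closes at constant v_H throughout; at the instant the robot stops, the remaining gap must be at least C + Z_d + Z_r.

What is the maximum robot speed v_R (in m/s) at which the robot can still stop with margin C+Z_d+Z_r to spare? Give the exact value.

v_R_max = 1/4 m/s = 0.2500 m/s

at the boundary: (1/10)·v² + (13/50)·v + (-57/800) = 0
  disc = (13/50)² − 4·(1/10)·(-57/800) = 961/10000 ; √disc = 31/100
  v_R = (−(13/50) + 31/100) / (2·(1/10)) = 1/4 m/s
check:
braking lasts T_s = (1/4)/5 = 0.0500 s
robot covers v_R·T_r = 0.2500·0.0600 = 0.0150 m before braking
robot covers 0.2500·0.0500 − ½·5.0000·0.0500² = 0.0063 m while stopping
human closes 1.0000·0.1100 = 0.1100 m
C+Z_d+Z_r = 0.2000+0.0300+0.0200 = 0.2500 m
sum ≈ 0.0150+0.0063+0.1100+0.2500 ≈ 0.3812 m = S ✓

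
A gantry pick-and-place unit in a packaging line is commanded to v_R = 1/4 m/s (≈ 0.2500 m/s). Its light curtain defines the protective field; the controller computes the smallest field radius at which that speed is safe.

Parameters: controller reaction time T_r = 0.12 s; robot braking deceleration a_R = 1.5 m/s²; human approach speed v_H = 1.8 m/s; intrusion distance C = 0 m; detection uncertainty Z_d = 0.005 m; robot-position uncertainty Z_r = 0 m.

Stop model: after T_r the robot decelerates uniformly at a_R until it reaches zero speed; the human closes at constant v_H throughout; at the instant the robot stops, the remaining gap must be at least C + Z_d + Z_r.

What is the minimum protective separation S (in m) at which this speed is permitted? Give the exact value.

S_min = 3431/6000 m = 0.5718 m

stop time T_s = (1/4)/(3/2) = 0.1667 s
reaction-phase robot travel = 0.2500·0.1200 = 0.0300 m
robot under decel: 0.2500²/(2·1.5000) = 0.0208 m
person approaches 1.8000·(0.1200+0.1667) = 0.5160 m
margins: 0.0000+0.0050+0.0000 = 0.0050 m
S_min ≈ 0.0300+0.0208+0.5160+0.0050  ⇒  S_min = 3431/6000 m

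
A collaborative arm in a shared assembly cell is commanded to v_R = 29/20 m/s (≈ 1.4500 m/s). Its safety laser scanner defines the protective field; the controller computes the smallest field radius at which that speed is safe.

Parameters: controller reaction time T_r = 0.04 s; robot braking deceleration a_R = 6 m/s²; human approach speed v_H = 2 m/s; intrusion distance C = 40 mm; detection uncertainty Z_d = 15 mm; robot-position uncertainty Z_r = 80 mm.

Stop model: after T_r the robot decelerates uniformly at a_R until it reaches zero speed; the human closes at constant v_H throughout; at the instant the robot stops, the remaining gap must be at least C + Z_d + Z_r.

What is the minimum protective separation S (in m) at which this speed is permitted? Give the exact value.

T_s = v_R/a_R = (29/20)/6 = 0.2417 s
reaction-phase robot travel = 1.4500·0.0400 = 0.0580 m
braking distance = 1.4500²/(2·6.0000) = 0.1752 m
human over T_r+T_s: 2.0000·(0.0400+0.2417) = 0.5633 m
residual clearance needed = 0.0400+0.0150+0.0800 = 0.1350 m
S_min ≈ 0.0580+0.1752+0.5633+0.1350  ⇒  S_min = 22357/24000 m

S_min = 22357/24000 m = 0.9315 m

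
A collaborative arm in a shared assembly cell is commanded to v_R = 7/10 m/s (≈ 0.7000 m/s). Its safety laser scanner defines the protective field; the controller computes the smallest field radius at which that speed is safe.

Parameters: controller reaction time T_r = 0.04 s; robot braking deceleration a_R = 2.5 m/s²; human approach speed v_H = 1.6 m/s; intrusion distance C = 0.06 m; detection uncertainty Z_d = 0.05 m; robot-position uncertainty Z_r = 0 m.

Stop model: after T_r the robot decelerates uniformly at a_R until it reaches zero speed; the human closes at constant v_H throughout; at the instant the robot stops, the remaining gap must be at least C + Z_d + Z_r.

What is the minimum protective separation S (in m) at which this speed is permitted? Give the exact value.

S_min = 187/250 m = 0.7480 m

stop time T_s = (7/10)/(5/2) = 0.2800 s
robot in T_r: 0.7000·0.0400 = 0.0280 m
robot covers 0.7000·0.2800 − ½·2.5000·0.2800² = 0.0980 m while stopping
person approaches 1.6000·(0.0400+0.2800) = 0.5120 m
margins: 0.0600+0.0500+0.0000 = 0.1100 m
S_min ≈ 0.0280+0.0980+0.5120+0.1100  ⇒  S_min = 187/250 m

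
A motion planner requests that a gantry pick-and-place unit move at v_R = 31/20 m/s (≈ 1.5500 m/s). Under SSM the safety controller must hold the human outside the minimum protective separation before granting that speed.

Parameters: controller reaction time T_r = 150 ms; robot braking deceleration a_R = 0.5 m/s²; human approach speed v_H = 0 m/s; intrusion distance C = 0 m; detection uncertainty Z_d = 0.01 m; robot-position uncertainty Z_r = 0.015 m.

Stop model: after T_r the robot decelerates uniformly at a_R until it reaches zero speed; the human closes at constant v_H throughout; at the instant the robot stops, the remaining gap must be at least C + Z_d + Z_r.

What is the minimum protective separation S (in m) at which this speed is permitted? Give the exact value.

T_s = v_R/a_R = (31/20)/(1/2) = 3.1000 s
reaction-phase robot travel = 1.5500·0.1500 = 0.2325 m
braking distance = 1.5500²/(2·0.5000) = 2.4025 m
human over T_r+T_s: 0.0000·(0.1500+3.1000) = 0.0000 m
margins: 0.0000+0.0100+0.0150 = 0.0250 m
S_min ≈ 0.2325+2.4025+0.0000+0.0250  ⇒  S_min = 133/50 m

S_min = 133/50 m = 2.6600 m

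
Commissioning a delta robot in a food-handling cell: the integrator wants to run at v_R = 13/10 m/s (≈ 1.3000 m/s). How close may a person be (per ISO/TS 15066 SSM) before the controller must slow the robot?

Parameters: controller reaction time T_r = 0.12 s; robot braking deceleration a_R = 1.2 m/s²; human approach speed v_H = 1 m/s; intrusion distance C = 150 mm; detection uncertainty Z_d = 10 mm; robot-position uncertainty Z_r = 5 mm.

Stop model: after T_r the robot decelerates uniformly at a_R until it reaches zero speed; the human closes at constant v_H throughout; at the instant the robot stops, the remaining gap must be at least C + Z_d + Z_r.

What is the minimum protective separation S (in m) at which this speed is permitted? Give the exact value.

T_s = v_R/a_R = (13/10)/(6/5) = 1.0833 s
reaction-phase robot travel = 1.3000·0.1200 = 0.1560 m
robot under decel: 1.3000²/(2·1.2000) = 0.7042 m
human closes 1.0000·1.2033 = 1.2033 m
residual clearance needed = 0.1500+0.0100+0.0050 = 0.1650 m
S_min ≈ 0.1560+0.7042+1.2033+0.1650  ⇒  S_min = 4457/2000 m

S_min = 4457/2000 m = 2.2285 m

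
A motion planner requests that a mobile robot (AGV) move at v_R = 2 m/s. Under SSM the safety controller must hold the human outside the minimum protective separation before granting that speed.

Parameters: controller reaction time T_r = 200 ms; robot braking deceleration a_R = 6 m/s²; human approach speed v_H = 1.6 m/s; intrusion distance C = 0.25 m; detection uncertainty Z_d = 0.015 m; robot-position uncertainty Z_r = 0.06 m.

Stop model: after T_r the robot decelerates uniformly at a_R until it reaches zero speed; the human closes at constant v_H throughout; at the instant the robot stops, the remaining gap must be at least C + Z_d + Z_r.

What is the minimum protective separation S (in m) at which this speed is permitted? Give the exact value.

braking lasts T_s = 2/6 = 0.3333 s
reaction-phase robot travel = 2.0000·0.2000 = 0.4000 m
robot under decel: 2.0000²/(2·6.0000) = 0.3333 m
human closes 1.6000·0.5333 = 0.8533 m
margins: 0.2500+0.0150+0.0600 = 0.3250 m
S_min ≈ 0.4000+0.3333+0.8533+0.3250  ⇒  S_min = 1147/600 m

S_min = 1147/600 m = 1.9117 m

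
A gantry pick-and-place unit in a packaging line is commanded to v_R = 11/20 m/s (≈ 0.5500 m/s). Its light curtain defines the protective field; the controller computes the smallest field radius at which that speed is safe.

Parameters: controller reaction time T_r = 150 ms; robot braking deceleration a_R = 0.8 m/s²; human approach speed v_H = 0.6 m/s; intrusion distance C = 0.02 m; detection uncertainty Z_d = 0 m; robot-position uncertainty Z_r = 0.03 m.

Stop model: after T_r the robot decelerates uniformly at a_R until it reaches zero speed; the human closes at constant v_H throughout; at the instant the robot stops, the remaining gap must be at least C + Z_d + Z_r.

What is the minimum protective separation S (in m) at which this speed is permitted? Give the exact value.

S_min = 2637/3200 m = 0.8241 m

T_s = v_R/a_R = (11/20)/(4/5) = 0.6875 s
robot covers v_R·T_r = 0.5500·0.1500 = 0.0825 m before braking
robot covers 0.5500·0.6875 − ½·0.8000·0.6875² = 0.1891 m while stopping
person approaches 0.6000·(0.1500+0.6875) = 0.5025 m
residual clearance needed = 0.0200+0.0000+0.0300 = 0.0500 m
S_min ≈ 0.0825+0.1891+0.5025+0.0500  ⇒  S_min = 2637/3200 m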